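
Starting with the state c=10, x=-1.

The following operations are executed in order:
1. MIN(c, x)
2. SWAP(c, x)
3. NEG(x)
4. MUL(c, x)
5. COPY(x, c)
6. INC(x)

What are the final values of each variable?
{c: -1, x: 0}

Step-by-step execution:
Initial: c=10, x=-1
After step 1 (MIN(c, x)): c=-1, x=-1
After step 2 (SWAP(c, x)): c=-1, x=-1
After step 3 (NEG(x)): c=-1, x=1
After step 4 (MUL(c, x)): c=-1, x=1
After step 5 (COPY(x, c)): c=-1, x=-1
After step 6 (INC(x)): c=-1, x=0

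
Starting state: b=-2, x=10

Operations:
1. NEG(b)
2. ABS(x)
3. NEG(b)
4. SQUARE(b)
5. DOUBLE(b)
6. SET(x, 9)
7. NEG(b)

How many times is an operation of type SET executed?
1

Counting SET operations:
Step 6: SET(x, 9) ← SET
Total: 1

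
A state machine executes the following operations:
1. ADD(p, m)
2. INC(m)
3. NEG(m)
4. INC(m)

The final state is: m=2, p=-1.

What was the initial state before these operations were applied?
m=-2, p=1

Working backwards:
Final state: m=2, p=-1
Before step 4 (INC(m)): m=1, p=-1
Before step 3 (NEG(m)): m=-1, p=-1
Before step 2 (INC(m)): m=-2, p=-1
Before step 1 (ADD(p, m)): m=-2, p=1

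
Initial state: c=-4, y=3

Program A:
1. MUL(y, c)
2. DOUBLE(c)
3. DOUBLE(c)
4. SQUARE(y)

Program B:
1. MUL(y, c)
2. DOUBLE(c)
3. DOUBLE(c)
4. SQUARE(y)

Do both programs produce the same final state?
Yes

Program A final state: c=-16, y=144
Program B final state: c=-16, y=144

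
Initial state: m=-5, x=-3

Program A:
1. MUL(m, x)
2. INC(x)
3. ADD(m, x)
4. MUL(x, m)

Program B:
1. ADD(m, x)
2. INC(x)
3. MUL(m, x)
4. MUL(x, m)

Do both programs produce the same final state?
No

Program A final state: m=13, x=-26
Program B final state: m=16, x=-32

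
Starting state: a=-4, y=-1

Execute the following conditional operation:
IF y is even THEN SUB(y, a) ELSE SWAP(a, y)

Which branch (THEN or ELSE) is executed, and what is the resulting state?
Branch: ELSE, Final state: a=-1, y=-4

Evaluating condition: y is even
Condition is False, so ELSE branch executes
After SWAP(a, y): a=-1, y=-4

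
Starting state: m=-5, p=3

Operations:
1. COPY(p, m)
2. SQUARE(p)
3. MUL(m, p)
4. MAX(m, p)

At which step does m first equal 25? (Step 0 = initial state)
Step 4

Tracing m:
Initial: m = -5
After step 1: m = -5
After step 2: m = -5
After step 3: m = -125
After step 4: m = 25 ← first occurrence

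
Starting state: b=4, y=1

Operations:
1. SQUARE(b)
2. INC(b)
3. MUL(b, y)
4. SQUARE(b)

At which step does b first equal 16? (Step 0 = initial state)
Step 1

Tracing b:
Initial: b = 4
After step 1: b = 16 ← first occurrence
After step 2: b = 17
After step 3: b = 17
After step 4: b = 289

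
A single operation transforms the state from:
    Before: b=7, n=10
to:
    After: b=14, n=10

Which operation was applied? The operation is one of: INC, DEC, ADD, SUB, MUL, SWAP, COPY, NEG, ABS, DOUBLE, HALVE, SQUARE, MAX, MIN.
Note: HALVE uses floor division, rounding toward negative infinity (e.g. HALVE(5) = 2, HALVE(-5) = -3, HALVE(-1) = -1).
DOUBLE(b)

Analyzing the change:
Before: b=7, n=10
After: b=14, n=10
Variable b changed from 7 to 14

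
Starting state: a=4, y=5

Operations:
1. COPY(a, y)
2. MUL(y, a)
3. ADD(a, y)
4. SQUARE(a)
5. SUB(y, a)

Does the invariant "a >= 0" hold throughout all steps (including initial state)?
Yes

The invariant holds at every step.

State at each step:
Initial: a=4, y=5
After step 1: a=5, y=5
After step 2: a=5, y=25
After step 3: a=30, y=25
After step 4: a=900, y=25
After step 5: a=900, y=-875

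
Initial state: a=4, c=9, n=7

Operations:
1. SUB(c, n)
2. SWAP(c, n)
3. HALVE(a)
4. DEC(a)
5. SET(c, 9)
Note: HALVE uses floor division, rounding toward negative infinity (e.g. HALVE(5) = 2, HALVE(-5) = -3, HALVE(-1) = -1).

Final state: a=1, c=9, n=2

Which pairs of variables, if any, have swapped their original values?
None

Comparing initial and final values:
n: 7 → 2
c: 9 → 9
a: 4 → 1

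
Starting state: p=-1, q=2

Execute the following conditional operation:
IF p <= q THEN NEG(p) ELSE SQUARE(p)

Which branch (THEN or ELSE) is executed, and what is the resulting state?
Branch: THEN, Final state: p=1, q=2

Evaluating condition: p <= q
p = -1, q = 2
Condition is True, so THEN branch executes
After NEG(p): p=1, q=2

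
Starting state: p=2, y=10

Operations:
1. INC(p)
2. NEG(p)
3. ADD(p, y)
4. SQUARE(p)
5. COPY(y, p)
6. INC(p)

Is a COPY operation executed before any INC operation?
No

First COPY: step 5
First INC: step 1
Since 5 > 1, INC comes first.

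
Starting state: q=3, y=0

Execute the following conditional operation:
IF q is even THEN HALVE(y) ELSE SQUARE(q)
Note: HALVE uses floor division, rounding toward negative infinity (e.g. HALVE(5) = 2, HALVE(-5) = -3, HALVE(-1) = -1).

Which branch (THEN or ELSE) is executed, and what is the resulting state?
Branch: ELSE, Final state: q=9, y=0

Evaluating condition: q is even
Condition is False, so ELSE branch executes
After SQUARE(q): q=9, y=0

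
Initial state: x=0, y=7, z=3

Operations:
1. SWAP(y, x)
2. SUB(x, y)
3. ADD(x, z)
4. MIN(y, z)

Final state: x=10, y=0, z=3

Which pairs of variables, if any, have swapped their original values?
None

Comparing initial and final values:
z: 3 → 3
x: 0 → 10
y: 7 → 0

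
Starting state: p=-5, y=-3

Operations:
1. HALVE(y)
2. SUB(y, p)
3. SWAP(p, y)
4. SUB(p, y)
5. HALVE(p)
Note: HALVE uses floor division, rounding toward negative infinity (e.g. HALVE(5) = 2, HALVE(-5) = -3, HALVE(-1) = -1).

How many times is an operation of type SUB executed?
2

Counting SUB operations:
Step 2: SUB(y, p) ← SUB
Step 4: SUB(p, y) ← SUB
Total: 2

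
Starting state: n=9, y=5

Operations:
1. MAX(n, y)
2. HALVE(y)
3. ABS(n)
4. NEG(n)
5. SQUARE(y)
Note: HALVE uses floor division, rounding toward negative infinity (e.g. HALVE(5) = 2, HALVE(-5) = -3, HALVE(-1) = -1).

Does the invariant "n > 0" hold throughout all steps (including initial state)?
No, violated after step 4

The invariant is violated after step 4.

State at each step:
Initial: n=9, y=5
After step 1: n=9, y=5
After step 2: n=9, y=2
After step 3: n=9, y=2
After step 4: n=-9, y=2
After step 5: n=-9, y=4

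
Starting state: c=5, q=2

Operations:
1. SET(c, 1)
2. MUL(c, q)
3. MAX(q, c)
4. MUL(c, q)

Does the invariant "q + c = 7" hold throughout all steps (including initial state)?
No, violated after step 1

The invariant is violated after step 1.

State at each step:
Initial: c=5, q=2
After step 1: c=1, q=2
After step 2: c=2, q=2
After step 3: c=2, q=2
After step 4: c=4, q=2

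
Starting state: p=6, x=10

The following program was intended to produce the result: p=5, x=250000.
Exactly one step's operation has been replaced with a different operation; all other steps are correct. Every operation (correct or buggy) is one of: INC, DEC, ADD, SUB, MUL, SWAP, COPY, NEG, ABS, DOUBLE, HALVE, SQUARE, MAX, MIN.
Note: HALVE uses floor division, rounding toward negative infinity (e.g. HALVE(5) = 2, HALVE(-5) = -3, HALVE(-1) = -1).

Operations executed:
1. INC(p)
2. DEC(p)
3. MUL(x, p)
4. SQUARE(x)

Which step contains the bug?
Step 1

Trace with buggy code:
Initial: p=6, x=10
After step 1: p=7, x=10
After step 2: p=6, x=10
After step 3: p=6, x=60
After step 4: p=6, x=3600
Actual final p=6, x=3600 ≠ expected p=5, x=250000.
Step 1 is the only position where a single-operation replacement can produce the expected result.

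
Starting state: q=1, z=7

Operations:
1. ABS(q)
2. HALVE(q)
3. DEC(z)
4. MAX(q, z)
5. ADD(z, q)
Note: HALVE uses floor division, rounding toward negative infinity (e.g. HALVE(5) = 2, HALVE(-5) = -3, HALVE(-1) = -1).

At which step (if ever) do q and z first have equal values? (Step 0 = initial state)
Step 4

q and z first become equal after step 4.

Comparing values at each step:
Initial: q=1, z=7
After step 1: q=1, z=7
After step 2: q=0, z=7
After step 3: q=0, z=6
After step 4: q=6, z=6 ← equal!
After step 5: q=6, z=12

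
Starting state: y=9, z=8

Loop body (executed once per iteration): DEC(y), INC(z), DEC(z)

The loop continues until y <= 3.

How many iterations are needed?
6

Tracing iterations:
Initial: y=9, z=8
After iteration 1: y=8, z=8
After iteration 2: y=7, z=8
After iteration 3: y=6, z=8
After iteration 4: y=5, z=8
After iteration 5: y=4, z=8
After iteration 6: y=3, z=8
y <= 3 now holds, so the loop exits after 6 iterations.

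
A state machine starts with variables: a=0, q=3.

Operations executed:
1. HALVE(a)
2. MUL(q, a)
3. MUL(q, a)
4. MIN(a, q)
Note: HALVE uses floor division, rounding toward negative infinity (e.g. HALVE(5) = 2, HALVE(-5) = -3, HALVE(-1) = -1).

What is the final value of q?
q = 0

Tracing execution:
Step 1: HALVE(a) → q = 3
Step 2: MUL(q, a) → q = 0
Step 3: MUL(q, a) → q = 0
Step 4: MIN(a, q) → q = 0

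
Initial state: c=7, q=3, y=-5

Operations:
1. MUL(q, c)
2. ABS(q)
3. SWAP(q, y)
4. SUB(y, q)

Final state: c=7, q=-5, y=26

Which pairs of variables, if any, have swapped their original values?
None

Comparing initial and final values:
q: 3 → -5
y: -5 → 26
c: 7 → 7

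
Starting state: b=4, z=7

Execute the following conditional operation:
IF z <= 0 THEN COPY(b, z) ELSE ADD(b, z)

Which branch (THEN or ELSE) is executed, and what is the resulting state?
Branch: ELSE, Final state: b=11, z=7

Evaluating condition: z <= 0
z = 7
Condition is False, so ELSE branch executes
After ADD(b, z): b=11, z=7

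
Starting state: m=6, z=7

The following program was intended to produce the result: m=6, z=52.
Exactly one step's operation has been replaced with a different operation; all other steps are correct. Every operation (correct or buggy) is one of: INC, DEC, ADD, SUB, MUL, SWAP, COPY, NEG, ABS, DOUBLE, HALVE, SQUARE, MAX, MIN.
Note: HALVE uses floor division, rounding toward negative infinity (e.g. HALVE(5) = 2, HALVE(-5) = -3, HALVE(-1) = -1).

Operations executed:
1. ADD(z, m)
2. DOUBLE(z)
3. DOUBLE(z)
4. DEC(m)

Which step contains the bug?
Step 4

Trace with buggy code:
Initial: m=6, z=7
After step 1: m=6, z=13
After step 2: m=6, z=26
After step 3: m=6, z=52
After step 4: m=5, z=52
Actual final m=5, z=52 ≠ expected m=6, z=52.
Step 4 is the only position where a single-operation replacement can produce the expected result.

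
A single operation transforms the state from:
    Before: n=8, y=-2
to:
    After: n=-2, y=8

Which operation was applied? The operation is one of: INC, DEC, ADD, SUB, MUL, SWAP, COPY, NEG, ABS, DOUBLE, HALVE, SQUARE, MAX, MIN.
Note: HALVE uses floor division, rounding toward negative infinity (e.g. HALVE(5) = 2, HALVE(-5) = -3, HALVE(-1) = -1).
SWAP(y, n)

Analyzing the change:
Before: n=8, y=-2
After: n=-2, y=8
Variable y changed from -2 to 8
Variable n changed from 8 to -2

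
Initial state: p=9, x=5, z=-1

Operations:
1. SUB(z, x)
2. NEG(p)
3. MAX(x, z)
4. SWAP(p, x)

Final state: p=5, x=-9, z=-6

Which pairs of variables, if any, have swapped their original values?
None

Comparing initial and final values:
x: 5 → -9
p: 9 → 5
z: -1 → -6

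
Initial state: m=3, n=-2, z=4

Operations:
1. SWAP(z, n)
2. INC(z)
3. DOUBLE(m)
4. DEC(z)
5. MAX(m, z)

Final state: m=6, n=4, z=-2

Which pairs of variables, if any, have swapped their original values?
(n, z)

Comparing initial and final values:
n: -2 → 4
m: 3 → 6
z: 4 → -2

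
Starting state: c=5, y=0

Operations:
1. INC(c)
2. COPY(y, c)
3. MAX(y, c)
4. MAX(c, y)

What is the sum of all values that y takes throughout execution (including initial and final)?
18

Values of y at each step:
Initial: y = 0
After step 1: y = 0
After step 2: y = 6
After step 3: y = 6
After step 4: y = 6
Sum = 0 + 0 + 6 + 6 + 6 = 18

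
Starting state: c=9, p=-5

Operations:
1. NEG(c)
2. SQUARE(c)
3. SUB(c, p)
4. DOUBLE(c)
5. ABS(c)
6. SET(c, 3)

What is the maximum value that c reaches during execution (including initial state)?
172

Values of c at each step:
Initial: c = 9
After step 1: c = -9
After step 2: c = 81
After step 3: c = 86
After step 4: c = 172 ← maximum
After step 5: c = 172
After step 6: c = 3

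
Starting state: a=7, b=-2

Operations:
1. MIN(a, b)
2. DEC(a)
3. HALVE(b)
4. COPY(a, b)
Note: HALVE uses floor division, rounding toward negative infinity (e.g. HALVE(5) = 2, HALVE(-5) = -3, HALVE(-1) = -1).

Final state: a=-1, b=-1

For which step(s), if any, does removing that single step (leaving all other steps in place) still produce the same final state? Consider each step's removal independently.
Step(s) 1, 2

Testing removal of each single step:
Without step 1: final = a=-1, b=-1 (same)
Without step 2: final = a=-1, b=-1 (same)
Without step 3: final = a=-2, b=-2 (different)
Without step 4: final = a=-3, b=-1 (different)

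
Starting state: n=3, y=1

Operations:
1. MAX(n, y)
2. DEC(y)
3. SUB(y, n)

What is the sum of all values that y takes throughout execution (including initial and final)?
-1

Values of y at each step:
Initial: y = 1
After step 1: y = 1
After step 2: y = 0
After step 3: y = -3
Sum = 1 + 1 + 0 + -3 = -1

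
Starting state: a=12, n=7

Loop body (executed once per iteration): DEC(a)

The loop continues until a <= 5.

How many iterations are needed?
7

Tracing iterations:
Initial: a=12, n=7
After iteration 1: a=11, n=7
After iteration 2: a=10, n=7
After iteration 3: a=9, n=7
After iteration 4: a=8, n=7
After iteration 5: a=7, n=7
After iteration 6: a=6, n=7
After iteration 7: a=5, n=7
a <= 5 now holds, so the loop exits after 7 iterations.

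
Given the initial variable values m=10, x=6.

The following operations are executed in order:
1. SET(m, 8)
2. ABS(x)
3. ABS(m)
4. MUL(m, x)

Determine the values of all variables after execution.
{m: 48, x: 6}

Step-by-step execution:
Initial: m=10, x=6
After step 1 (SET(m, 8)): m=8, x=6
After step 2 (ABS(x)): m=8, x=6
After step 3 (ABS(m)): m=8, x=6
After step 4 (MUL(m, x)): m=48, x=6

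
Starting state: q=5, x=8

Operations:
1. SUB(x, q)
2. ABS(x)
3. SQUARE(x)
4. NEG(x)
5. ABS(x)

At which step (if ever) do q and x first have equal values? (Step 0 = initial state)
Never

q and x never become equal during execution.

Comparing values at each step:
Initial: q=5, x=8
After step 1: q=5, x=3
After step 2: q=5, x=3
After step 3: q=5, x=9
After step 4: q=5, x=-9
After step 5: q=5, x=9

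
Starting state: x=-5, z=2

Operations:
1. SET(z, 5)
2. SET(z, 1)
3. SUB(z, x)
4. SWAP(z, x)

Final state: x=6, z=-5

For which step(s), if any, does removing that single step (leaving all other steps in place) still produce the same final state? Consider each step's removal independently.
Step(s) 1

Testing removal of each single step:
Without step 1: final = x=6, z=-5 (same)
Without step 2: final = x=10, z=-5 (different)
Without step 3: final = x=1, z=-5 (different)
Without step 4: final = x=-5, z=6 (different)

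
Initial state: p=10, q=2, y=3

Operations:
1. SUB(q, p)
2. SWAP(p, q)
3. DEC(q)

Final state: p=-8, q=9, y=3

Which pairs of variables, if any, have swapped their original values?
None

Comparing initial and final values:
y: 3 → 3
q: 2 → 9
p: 10 → -8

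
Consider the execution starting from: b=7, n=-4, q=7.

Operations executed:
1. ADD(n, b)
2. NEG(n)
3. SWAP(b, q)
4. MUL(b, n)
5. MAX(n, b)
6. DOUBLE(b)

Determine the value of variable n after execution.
n = -3

Tracing execution:
Step 1: ADD(n, b) → n = 3
Step 2: NEG(n) → n = -3
Step 3: SWAP(b, q) → n = -3
Step 4: MUL(b, n) → n = -3
Step 5: MAX(n, b) → n = -3
Step 6: DOUBLE(b) → n = -3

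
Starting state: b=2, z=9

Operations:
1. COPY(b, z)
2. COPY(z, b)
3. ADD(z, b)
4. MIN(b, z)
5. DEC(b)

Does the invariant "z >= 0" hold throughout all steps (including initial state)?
Yes

The invariant holds at every step.

State at each step:
Initial: b=2, z=9
After step 1: b=9, z=9
After step 2: b=9, z=9
After step 3: b=9, z=18
After step 4: b=9, z=18
After step 5: b=8, z=18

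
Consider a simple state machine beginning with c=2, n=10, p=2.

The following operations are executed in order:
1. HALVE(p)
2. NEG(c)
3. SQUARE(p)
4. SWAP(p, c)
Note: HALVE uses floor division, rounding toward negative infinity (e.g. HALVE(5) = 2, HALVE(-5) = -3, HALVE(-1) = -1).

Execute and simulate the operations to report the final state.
{c: 1, n: 10, p: -2}

Step-by-step execution:
Initial: c=2, n=10, p=2
After step 1 (HALVE(p)): c=2, n=10, p=1
After step 2 (NEG(c)): c=-2, n=10, p=1
After step 3 (SQUARE(p)): c=-2, n=10, p=1
After step 4 (SWAP(p, c)): c=1, n=10, p=-2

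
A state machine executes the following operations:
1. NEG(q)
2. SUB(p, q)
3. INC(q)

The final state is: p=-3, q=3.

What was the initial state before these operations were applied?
p=-1, q=-2

Working backwards:
Final state: p=-3, q=3
Before step 3 (INC(q)): p=-3, q=2
Before step 2 (SUB(p, q)): p=-1, q=2
Before step 1 (NEG(q)): p=-1, q=-2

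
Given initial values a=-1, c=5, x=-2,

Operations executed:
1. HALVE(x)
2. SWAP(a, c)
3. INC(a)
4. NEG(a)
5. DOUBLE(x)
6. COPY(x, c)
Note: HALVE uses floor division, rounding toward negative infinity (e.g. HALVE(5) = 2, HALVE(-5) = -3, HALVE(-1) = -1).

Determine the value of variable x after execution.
x = -1

Tracing execution:
Step 1: HALVE(x) → x = -1
Step 2: SWAP(a, c) → x = -1
Step 3: INC(a) → x = -1
Step 4: NEG(a) → x = -1
Step 5: DOUBLE(x) → x = -2
Step 6: COPY(x, c) → x = -1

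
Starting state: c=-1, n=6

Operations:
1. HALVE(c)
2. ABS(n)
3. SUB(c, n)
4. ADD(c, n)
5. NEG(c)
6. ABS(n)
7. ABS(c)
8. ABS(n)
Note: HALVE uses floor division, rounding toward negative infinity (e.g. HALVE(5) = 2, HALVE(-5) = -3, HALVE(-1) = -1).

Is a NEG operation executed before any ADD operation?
No

First NEG: step 5
First ADD: step 4
Since 5 > 4, ADD comes first.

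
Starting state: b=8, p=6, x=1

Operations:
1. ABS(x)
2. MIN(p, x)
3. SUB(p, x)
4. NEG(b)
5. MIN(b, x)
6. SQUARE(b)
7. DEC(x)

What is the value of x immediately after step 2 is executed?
x = 1

Tracing x through execution:
Initial: x = 1
After step 1 (ABS(x)): x = 1
After step 2 (MIN(p, x)): x = 1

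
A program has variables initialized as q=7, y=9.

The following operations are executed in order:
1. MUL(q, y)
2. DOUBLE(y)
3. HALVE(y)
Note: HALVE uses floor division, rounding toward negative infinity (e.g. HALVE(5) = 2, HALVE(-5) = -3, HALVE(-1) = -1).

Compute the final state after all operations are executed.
{q: 63, y: 9}

Step-by-step execution:
Initial: q=7, y=9
After step 1 (MUL(q, y)): q=63, y=9
After step 2 (DOUBLE(y)): q=63, y=18
After step 3 (HALVE(y)): q=63, y=9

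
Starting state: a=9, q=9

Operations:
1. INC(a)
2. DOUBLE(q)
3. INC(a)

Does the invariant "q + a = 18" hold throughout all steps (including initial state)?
No, violated after step 1

The invariant is violated after step 1.

State at each step:
Initial: a=9, q=9
After step 1: a=10, q=9
After step 2: a=10, q=18
After step 3: a=11, q=18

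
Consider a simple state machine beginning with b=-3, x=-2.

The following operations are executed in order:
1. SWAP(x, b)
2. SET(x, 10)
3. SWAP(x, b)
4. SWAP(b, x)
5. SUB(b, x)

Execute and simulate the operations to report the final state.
{b: -12, x: 10}

Step-by-step execution:
Initial: b=-3, x=-2
After step 1 (SWAP(x, b)): b=-2, x=-3
After step 2 (SET(x, 10)): b=-2, x=10
After step 3 (SWAP(x, b)): b=10, x=-2
After step 4 (SWAP(b, x)): b=-2, x=10
After step 5 (SUB(b, x)): b=-12, x=10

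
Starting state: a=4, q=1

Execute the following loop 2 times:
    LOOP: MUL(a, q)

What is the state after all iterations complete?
a=4, q=1

Iteration trace:
Start: a=4, q=1
After iteration 1: a=4, q=1
After iteration 2: a=4, q=1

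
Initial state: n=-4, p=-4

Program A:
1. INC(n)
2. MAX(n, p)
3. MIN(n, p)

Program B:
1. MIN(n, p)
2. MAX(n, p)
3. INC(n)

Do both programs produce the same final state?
No

Program A final state: n=-4, p=-4
Program B final state: n=-3, p=-4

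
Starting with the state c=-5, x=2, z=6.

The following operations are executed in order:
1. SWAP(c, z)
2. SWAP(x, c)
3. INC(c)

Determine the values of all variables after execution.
{c: 3, x: 6, z: -5}

Step-by-step execution:
Initial: c=-5, x=2, z=6
After step 1 (SWAP(c, z)): c=6, x=2, z=-5
After step 2 (SWAP(x, c)): c=2, x=6, z=-5
After step 3 (INC(c)): c=3, x=6, z=-5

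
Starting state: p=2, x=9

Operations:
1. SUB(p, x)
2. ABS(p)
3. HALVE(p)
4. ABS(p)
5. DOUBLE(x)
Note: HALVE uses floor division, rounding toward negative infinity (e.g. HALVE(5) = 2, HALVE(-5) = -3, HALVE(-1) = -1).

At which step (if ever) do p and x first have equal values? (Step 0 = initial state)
Never

p and x never become equal during execution.

Comparing values at each step:
Initial: p=2, x=9
After step 1: p=-7, x=9
After step 2: p=7, x=9
After step 3: p=3, x=9
After step 4: p=3, x=9
After step 5: p=3, x=18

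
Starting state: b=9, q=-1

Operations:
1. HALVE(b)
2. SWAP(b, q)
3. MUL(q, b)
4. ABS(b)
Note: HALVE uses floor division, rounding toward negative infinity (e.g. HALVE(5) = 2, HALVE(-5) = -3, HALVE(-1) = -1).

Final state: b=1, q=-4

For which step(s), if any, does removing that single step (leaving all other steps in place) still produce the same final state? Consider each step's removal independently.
None - removing any single step changes the final result

Testing removal of each single step:
Without step 1: final = b=1, q=-9 (different)
Without step 2: final = b=4, q=-4 (different)
Without step 3: final = b=1, q=4 (different)
Without step 4: final = b=-1, q=-4 (different)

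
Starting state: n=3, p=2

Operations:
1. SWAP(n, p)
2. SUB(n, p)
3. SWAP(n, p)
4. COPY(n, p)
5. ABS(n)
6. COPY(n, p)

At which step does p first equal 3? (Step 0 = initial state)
Step 1

Tracing p:
Initial: p = 2
After step 1: p = 3 ← first occurrence
After step 2: p = 3
After step 3: p = -1
After step 4: p = -1
After step 5: p = -1
After step 6: p = -1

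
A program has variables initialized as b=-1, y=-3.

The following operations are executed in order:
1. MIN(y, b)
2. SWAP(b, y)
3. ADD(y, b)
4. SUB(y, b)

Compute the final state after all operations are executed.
{b: -3, y: -1}

Step-by-step execution:
Initial: b=-1, y=-3
After step 1 (MIN(y, b)): b=-1, y=-3
After step 2 (SWAP(b, y)): b=-3, y=-1
After step 3 (ADD(y, b)): b=-3, y=-4
After step 4 (SUB(y, b)): b=-3, y=-1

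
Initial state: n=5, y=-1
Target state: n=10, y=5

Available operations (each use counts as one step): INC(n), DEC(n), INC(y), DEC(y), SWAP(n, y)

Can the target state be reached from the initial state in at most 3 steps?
No

The target state cannot be reached within 3 steps.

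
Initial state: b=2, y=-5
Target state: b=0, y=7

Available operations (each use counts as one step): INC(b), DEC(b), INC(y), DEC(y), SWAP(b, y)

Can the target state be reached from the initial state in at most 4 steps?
No

The target state cannot be reached within 4 steps.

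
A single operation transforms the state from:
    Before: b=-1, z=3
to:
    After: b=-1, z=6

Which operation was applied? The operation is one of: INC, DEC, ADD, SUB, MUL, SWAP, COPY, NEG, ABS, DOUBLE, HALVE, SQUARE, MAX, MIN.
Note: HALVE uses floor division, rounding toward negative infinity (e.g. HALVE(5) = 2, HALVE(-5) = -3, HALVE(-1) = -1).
DOUBLE(z)

Analyzing the change:
Before: b=-1, z=3
After: b=-1, z=6
Variable z changed from 3 to 6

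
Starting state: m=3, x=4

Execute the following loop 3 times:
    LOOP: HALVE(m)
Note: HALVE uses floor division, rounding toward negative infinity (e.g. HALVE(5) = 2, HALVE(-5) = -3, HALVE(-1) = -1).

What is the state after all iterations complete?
m=0, x=4

Iteration trace:
Start: m=3, x=4
After iteration 1: m=1, x=4
After iteration 2: m=0, x=4
After iteration 3: m=0, x=4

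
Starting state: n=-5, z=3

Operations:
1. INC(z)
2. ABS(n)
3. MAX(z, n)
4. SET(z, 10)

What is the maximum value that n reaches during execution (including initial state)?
5

Values of n at each step:
Initial: n = -5
After step 1: n = -5
After step 2: n = 5 ← maximum
After step 3: n = 5
After step 4: n = 5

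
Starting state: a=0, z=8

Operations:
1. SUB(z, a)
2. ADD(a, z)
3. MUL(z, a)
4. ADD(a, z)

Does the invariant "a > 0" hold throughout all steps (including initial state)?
No, violated at the initial state

The invariant is violated at the initial state (step 0).

State at each step:
Initial: a=0, z=8
After step 1: a=0, z=8
After step 2: a=8, z=8
After step 3: a=8, z=64
After step 4: a=72, z=64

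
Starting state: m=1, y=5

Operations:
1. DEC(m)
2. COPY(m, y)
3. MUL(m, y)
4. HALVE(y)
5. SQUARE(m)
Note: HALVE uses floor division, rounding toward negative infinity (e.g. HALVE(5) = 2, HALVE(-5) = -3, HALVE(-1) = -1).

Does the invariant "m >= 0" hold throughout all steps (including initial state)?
Yes

The invariant holds at every step.

State at each step:
Initial: m=1, y=5
After step 1: m=0, y=5
After step 2: m=5, y=5
After step 3: m=25, y=5
After step 4: m=25, y=2
After step 5: m=625, y=2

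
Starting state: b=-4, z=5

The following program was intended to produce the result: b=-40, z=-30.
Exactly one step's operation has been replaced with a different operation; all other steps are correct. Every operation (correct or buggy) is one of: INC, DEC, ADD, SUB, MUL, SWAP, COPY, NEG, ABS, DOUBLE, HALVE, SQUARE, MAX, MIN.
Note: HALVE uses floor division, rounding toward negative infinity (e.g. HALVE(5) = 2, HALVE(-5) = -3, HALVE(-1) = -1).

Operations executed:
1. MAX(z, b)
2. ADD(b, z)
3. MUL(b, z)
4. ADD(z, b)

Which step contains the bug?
Step 2

Trace with buggy code:
Initial: b=-4, z=5
After step 1: b=-4, z=5
After step 2: b=1, z=5
After step 3: b=5, z=5
After step 4: b=5, z=10
Actual final b=5, z=10 ≠ expected b=-40, z=-30.
Step 2 is the only position where a single-operation replacement can produce the expected result.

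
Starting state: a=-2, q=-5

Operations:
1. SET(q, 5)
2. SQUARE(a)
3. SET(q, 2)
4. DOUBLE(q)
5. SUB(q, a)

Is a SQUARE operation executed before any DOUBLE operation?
Yes

First SQUARE: step 2
First DOUBLE: step 4
Since 2 < 4, SQUARE comes first.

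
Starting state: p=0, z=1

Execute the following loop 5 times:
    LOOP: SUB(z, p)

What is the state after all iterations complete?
p=0, z=1

Iteration trace:
Start: p=0, z=1
After iteration 1: p=0, z=1
After iteration 2: p=0, z=1
After iteration 3: p=0, z=1
After iteration 4: p=0, z=1
After iteration 5: p=0, z=1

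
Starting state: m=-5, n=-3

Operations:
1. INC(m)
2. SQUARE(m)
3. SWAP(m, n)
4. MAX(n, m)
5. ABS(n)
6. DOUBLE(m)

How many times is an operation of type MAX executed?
1

Counting MAX operations:
Step 4: MAX(n, m) ← MAX
Total: 1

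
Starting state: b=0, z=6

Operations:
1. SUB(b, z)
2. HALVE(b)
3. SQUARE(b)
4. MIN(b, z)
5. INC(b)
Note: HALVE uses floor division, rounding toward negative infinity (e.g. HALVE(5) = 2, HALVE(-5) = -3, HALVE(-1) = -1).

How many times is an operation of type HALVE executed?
1

Counting HALVE operations:
Step 2: HALVE(b) ← HALVE
Total: 1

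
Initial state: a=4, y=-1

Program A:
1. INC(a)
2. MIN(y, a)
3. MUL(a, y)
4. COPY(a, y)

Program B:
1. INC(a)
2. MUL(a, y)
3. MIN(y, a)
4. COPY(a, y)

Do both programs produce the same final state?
No

Program A final state: a=-1, y=-1
Program B final state: a=-5, y=-5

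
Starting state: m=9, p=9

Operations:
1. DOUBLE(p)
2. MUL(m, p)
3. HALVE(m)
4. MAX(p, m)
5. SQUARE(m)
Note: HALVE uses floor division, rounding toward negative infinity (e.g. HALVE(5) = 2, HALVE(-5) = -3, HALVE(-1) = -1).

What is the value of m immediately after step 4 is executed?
m = 81

Tracing m through execution:
Initial: m = 9
After step 1 (DOUBLE(p)): m = 9
After step 2 (MUL(m, p)): m = 162
After step 3 (HALVE(m)): m = 81
After step 4 (MAX(p, m)): m = 81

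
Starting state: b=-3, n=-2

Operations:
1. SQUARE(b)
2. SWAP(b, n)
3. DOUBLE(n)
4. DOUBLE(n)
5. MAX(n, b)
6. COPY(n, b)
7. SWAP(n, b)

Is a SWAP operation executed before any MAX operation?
Yes

First SWAP: step 2
First MAX: step 5
Since 2 < 5, SWAP comes first.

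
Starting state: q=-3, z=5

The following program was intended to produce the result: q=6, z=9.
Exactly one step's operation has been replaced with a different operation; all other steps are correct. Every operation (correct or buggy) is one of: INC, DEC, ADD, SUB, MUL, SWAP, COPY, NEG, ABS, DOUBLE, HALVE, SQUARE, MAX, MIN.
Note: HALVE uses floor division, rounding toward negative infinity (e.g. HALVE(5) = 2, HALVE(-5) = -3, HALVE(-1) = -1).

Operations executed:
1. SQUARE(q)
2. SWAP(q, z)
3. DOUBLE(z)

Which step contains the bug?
Step 3

Trace with buggy code:
Initial: q=-3, z=5
After step 1: q=9, z=5
After step 2: q=5, z=9
After step 3: q=5, z=18
Actual final q=5, z=18 ≠ expected q=6, z=9.
Step 3 is the only position where a single-operation replacement can produce the expected result.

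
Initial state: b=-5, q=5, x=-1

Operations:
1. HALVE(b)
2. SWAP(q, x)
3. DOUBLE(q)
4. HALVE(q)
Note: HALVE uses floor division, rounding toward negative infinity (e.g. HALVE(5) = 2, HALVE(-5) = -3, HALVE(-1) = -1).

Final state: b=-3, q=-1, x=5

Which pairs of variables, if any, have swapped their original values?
(x, q)

Comparing initial and final values:
x: -1 → 5
q: 5 → -1
b: -5 → -3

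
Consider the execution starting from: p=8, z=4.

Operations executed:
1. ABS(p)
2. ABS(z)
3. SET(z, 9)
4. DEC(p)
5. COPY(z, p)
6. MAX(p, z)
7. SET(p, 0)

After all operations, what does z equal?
z = 7

Tracing execution:
Step 1: ABS(p) → z = 4
Step 2: ABS(z) → z = 4
Step 3: SET(z, 9) → z = 9
Step 4: DEC(p) → z = 9
Step 5: COPY(z, p) → z = 7
Step 6: MAX(p, z) → z = 7
Step 7: SET(p, 0) → z = 7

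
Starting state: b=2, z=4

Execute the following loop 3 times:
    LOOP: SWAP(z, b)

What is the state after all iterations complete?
b=4, z=2

Iteration trace:
Start: b=2, z=4
After iteration 1: b=4, z=2
After iteration 2: b=2, z=4
After iteration 3: b=4, z=2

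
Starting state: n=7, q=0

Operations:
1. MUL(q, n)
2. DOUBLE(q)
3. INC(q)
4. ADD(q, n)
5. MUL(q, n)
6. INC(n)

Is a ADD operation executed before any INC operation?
No

First ADD: step 4
First INC: step 3
Since 4 > 3, INC comes first.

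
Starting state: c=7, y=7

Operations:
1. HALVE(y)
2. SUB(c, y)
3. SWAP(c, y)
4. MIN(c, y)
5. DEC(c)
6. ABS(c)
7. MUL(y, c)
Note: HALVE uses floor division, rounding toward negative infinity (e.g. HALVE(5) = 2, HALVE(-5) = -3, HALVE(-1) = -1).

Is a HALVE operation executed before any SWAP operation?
Yes

First HALVE: step 1
First SWAP: step 3
Since 1 < 3, HALVE comes first.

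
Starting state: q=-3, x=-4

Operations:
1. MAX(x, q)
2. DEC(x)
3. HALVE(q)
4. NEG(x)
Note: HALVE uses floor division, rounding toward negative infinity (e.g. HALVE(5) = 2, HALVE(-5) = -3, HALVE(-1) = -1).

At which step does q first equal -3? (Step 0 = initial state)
Step 0

Tracing q:
Initial: q = -3 ← first occurrence
After step 1: q = -3
After step 2: q = -3
After step 3: q = -2
After step 4: q = -2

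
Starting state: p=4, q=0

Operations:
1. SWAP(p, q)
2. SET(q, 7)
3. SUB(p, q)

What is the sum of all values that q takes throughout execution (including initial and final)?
18

Values of q at each step:
Initial: q = 0
After step 1: q = 4
After step 2: q = 7
After step 3: q = 7
Sum = 0 + 4 + 7 + 7 = 18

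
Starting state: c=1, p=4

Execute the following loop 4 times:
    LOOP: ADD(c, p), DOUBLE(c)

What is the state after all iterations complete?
c=136, p=4

Iteration trace:
Start: c=1, p=4
After iteration 1: c=10, p=4
After iteration 2: c=28, p=4
After iteration 3: c=64, p=4
After iteration 4: c=136, p=4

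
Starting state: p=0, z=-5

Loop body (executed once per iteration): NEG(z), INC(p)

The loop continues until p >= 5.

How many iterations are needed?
5

Tracing iterations:
Initial: p=0, z=-5
After iteration 1: p=1, z=5
After iteration 2: p=2, z=-5
After iteration 3: p=3, z=5
After iteration 4: p=4, z=-5
After iteration 5: p=5, z=5
p >= 5 now holds, so the loop exits after 5 iterations.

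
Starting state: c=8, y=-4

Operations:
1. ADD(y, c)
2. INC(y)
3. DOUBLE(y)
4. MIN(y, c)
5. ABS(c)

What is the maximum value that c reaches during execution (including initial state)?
8

Values of c at each step:
Initial: c = 8 ← maximum
After step 1: c = 8
After step 2: c = 8
After step 3: c = 8
After step 4: c = 8
After step 5: c = 8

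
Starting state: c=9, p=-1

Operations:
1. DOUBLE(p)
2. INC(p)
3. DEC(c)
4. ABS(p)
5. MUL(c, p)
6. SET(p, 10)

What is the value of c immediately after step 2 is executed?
c = 9

Tracing c through execution:
Initial: c = 9
After step 1 (DOUBLE(p)): c = 9
After step 2 (INC(p)): c = 9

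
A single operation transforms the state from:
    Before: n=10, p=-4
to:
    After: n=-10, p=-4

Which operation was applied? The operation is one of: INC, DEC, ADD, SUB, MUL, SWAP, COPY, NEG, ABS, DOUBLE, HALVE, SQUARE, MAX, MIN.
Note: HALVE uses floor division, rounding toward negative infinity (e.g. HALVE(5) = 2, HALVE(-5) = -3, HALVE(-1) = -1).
NEG(n)

Analyzing the change:
Before: n=10, p=-4
After: n=-10, p=-4
Variable n changed from 10 to -10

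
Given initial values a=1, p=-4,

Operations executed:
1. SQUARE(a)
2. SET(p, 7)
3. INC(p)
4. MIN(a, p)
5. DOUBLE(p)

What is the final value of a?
a = 1

Tracing execution:
Step 1: SQUARE(a) → a = 1
Step 2: SET(p, 7) → a = 1
Step 3: INC(p) → a = 1
Step 4: MIN(a, p) → a = 1
Step 5: DOUBLE(p) → a = 1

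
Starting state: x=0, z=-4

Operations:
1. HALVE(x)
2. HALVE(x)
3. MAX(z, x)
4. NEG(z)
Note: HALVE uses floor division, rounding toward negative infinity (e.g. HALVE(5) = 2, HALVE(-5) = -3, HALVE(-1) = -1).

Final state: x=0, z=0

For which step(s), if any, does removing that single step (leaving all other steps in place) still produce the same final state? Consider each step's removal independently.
Step(s) 1, 2, 4

Testing removal of each single step:
Without step 1: final = x=0, z=0 (same)
Without step 2: final = x=0, z=0 (same)
Without step 3: final = x=0, z=4 (different)
Without step 4: final = x=0, z=0 (same)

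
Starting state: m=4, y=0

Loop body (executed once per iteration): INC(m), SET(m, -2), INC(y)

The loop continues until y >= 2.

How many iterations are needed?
2

Tracing iterations:
Initial: m=4, y=0
After iteration 1: m=-2, y=1
After iteration 2: m=-2, y=2
y >= 2 now holds, so the loop exits after 2 iterations.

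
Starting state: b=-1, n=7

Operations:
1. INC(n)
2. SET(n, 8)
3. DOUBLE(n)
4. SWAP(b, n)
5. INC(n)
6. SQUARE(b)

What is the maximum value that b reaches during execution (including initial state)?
256

Values of b at each step:
Initial: b = -1
After step 1: b = -1
After step 2: b = -1
After step 3: b = -1
After step 4: b = 16
After step 5: b = 16
After step 6: b = 256 ← maximum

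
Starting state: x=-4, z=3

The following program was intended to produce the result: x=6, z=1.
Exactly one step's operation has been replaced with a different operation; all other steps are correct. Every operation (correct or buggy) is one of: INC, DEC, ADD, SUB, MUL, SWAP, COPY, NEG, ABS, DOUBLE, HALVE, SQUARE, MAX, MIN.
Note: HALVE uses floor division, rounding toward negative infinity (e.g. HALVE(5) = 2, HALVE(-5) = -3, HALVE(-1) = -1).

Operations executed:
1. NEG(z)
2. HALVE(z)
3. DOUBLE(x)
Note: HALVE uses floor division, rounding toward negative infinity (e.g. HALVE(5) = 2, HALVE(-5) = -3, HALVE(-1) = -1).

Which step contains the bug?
Step 1

Trace with buggy code:
Initial: x=-4, z=3
After step 1: x=-4, z=-3
After step 2: x=-4, z=-2
After step 3: x=-8, z=-2
Actual final x=-8, z=-2 ≠ expected x=6, z=1.
Step 1 is the only position where a single-operation replacement can produce the expected result.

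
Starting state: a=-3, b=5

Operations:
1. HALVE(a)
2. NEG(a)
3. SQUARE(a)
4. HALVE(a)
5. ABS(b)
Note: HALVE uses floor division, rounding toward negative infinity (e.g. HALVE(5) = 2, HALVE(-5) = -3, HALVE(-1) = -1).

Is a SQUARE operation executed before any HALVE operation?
No

First SQUARE: step 3
First HALVE: step 1
Since 3 > 1, HALVE comes first.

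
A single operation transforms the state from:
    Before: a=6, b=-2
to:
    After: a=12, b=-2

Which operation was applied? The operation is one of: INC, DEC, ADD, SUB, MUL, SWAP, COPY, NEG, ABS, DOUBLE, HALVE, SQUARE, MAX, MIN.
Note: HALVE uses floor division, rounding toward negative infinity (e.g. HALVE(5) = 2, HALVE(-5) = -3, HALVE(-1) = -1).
DOUBLE(a)

Analyzing the change:
Before: a=6, b=-2
After: a=12, b=-2
Variable a changed from 6 to 12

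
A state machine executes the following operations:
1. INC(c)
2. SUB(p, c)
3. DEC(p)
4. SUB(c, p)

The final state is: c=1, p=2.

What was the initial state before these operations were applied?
c=2, p=6

Working backwards:
Final state: c=1, p=2
Before step 4 (SUB(c, p)): c=3, p=2
Before step 3 (DEC(p)): c=3, p=3
Before step 2 (SUB(p, c)): c=3, p=6
Before step 1 (INC(c)): c=2, p=6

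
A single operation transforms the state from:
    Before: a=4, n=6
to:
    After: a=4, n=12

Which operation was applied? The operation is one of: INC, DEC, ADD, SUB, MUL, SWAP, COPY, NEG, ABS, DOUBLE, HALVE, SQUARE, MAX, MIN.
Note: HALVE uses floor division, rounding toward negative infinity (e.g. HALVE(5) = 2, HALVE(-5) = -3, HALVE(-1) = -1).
DOUBLE(n)

Analyzing the change:
Before: a=4, n=6
After: a=4, n=12
Variable n changed from 6 to 12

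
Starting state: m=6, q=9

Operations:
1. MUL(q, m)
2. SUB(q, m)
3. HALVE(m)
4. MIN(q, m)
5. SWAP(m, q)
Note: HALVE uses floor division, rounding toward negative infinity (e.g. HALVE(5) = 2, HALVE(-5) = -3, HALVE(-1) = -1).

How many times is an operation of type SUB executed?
1

Counting SUB operations:
Step 2: SUB(q, m) ← SUB
Total: 1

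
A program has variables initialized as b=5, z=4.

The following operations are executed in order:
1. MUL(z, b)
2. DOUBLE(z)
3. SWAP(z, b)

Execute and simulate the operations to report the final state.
{b: 40, z: 5}

Step-by-step execution:
Initial: b=5, z=4
After step 1 (MUL(z, b)): b=5, z=20
After step 2 (DOUBLE(z)): b=5, z=40
After step 3 (SWAP(z, b)): b=40, z=5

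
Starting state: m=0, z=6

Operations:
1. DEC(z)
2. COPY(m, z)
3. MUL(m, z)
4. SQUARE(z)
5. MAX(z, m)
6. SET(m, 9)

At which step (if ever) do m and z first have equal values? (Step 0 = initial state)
Step 2

m and z first become equal after step 2.

Comparing values at each step:
Initial: m=0, z=6
After step 1: m=0, z=5
After step 2: m=5, z=5 ← equal!
After step 3: m=25, z=5
After step 4: m=25, z=25 ← equal!
After step 5: m=25, z=25 ← equal!
After step 6: m=9, z=25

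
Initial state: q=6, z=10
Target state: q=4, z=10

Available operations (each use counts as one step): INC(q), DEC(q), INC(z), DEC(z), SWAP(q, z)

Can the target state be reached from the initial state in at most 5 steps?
Yes

Path (2 steps): DEC(q) → DEC(q)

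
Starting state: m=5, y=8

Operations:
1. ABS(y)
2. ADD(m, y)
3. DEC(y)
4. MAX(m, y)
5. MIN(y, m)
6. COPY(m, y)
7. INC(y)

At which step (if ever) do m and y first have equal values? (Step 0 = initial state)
Step 6

m and y first become equal after step 6.

Comparing values at each step:
Initial: m=5, y=8
After step 1: m=5, y=8
After step 2: m=13, y=8
After step 3: m=13, y=7
After step 4: m=13, y=7
After step 5: m=13, y=7
After step 6: m=7, y=7 ← equal!
After step 7: m=7, y=8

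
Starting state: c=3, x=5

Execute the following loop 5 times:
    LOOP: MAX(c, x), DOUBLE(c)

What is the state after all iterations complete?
c=160, x=5

Iteration trace:
Start: c=3, x=5
After iteration 1: c=10, x=5
After iteration 2: c=20, x=5
After iteration 3: c=40, x=5
After iteration 4: c=80, x=5
After iteration 5: c=160, x=5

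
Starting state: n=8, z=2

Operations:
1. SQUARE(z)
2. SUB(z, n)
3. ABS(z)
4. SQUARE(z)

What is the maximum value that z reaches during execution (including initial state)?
16

Values of z at each step:
Initial: z = 2
After step 1: z = 4
After step 2: z = -4
After step 3: z = 4
After step 4: z = 16 ← maximum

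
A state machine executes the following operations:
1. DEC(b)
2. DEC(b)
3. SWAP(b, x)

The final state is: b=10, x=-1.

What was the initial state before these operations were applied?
b=1, x=10

Working backwards:
Final state: b=10, x=-1
Before step 3 (SWAP(b, x)): b=-1, x=10
Before step 2 (DEC(b)): b=0, x=10
Before step 1 (DEC(b)): b=1, x=10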